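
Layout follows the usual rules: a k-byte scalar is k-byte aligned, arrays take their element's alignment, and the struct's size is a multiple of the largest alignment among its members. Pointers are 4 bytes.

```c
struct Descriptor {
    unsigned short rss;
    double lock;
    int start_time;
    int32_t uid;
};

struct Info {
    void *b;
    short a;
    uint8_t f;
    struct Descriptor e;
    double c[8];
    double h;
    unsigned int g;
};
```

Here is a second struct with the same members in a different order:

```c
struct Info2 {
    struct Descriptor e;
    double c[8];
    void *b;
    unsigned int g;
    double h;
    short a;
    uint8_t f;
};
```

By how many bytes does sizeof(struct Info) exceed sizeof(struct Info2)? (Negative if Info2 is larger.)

Descriptor: @0: rss [2B, align 2] → 2; +6 pad (align 8); @8: lock [8B, align 8] → 16; @16: start_time [4B, align 4] → 20; @20: uid [4B, align 4] → 24; size 24, align 8
@0: b [4B, align 4] → 4
@4: a [2B, align 2] → 6
@6: f [1B, align 1] → 7
+1 pad (align 8)
@8: e [24B, align 8] → 32
@32: c [64B, align 8] → 96
@96: h [8B, align 8] → 104
@104: g [4B, align 4] → 108
+4 tail pad (align 8)
size 112, align 8
— Info2 —
@0: e [24B, align 8] → 24
@24: c [64B, align 8] → 88
@88: b [4B, align 4] → 92
@92: g [4B, align 4] → 96
@96: h [8B, align 8] → 104
@104: a [2B, align 2] → 106
@106: f [1B, align 1] → 107
+5 tail pad (align 8)
size 112, align 8
112 − 112 = 0

0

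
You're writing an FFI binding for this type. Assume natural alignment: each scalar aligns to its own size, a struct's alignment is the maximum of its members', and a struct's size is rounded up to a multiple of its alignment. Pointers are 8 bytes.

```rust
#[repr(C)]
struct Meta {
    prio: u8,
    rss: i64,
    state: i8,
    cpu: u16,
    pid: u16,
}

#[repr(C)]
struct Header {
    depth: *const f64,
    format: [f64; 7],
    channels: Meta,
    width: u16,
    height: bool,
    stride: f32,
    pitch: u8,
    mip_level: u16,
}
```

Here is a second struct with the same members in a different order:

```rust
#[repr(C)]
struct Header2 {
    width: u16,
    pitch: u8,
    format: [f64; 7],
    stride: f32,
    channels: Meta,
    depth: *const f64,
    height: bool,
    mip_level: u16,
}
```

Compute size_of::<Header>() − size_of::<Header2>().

Meta: 0..1  prio  (1B, 1-aligned); 1..8  -- padding (7B); 8..16  rss  (8B, 8-aligned); 16..17  state  (1B, 1-aligned); 17..18  -- padding (1B); 18..20  cpu  (2B, 2-aligned); 20..22  pid  (2B, 2-aligned); 22..24  -- tail padding (2B); sizeof = 24, alignof = 8
0..8  depth  (8B, 8-aligned)
8..64  format  (56B, 8-aligned)
64..88  channels  (24B, 8-aligned)
88..90  width  (2B, 2-aligned)
90..91  height  (1B, 1-aligned)
91..92  -- padding (1B)
92..96  stride  (4B, 4-aligned)
96..97  pitch  (1B, 1-aligned)
97..98  -- padding (1B)
98..100  mip_level  (2B, 2-aligned)
100..104  -- tail padding (4B)
sizeof = 104, alignof = 8
— Header2 —
0..2  width  (2B, 2-aligned)
2..3  pitch  (1B, 1-aligned)
3..8  -- padding (5B)
8..64  format  (56B, 8-aligned)
64..68  stride  (4B, 4-aligned)
68..72  -- padding (4B)
72..96  channels  (24B, 8-aligned)
96..104  depth  (8B, 8-aligned)
104..105  height  (1B, 1-aligned)
105..106  -- padding (1B)
106..108  mip_level  (2B, 2-aligned)
108..112  -- tail padding (4B)
sizeof = 112, alignof = 8
104 − 112 = -8

-8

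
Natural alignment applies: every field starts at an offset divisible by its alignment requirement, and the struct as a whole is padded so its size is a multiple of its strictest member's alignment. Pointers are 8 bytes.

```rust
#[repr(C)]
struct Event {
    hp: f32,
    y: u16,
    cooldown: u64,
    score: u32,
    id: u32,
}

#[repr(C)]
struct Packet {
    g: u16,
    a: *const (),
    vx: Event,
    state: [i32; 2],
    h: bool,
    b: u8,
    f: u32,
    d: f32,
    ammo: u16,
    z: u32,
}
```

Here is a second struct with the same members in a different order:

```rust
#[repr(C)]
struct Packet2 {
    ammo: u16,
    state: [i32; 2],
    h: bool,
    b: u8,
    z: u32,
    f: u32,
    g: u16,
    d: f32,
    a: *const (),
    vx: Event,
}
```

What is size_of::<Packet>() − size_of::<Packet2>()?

Event: 0..4  hp  (4B, 4-aligned); 4..6  y  (2B, 2-aligned); 6..8  -- padding (2B); 8..16  cooldown  (8B, 8-aligned); 16..20  score  (4B, 4-aligned); 20..24  id  (4B, 4-aligned); sizeof = 24, alignof = 8
0..2  g  (2B, 2-aligned)
2..8  -- padding (6B)
8..16  a  (8B, 8-aligned)
16..40  vx  (24B, 8-aligned)
40..48  state  (8B, 4-aligned)
48..49  h  (1B, 1-aligned)
49..50  b  (1B, 1-aligned)
50..52  -- padding (2B)
52..56  f  (4B, 4-aligned)
56..60  d  (4B, 4-aligned)
60..62  ammo  (2B, 2-aligned)
62..64  -- padding (2B)
64..68  z  (4B, 4-aligned)
68..72  -- tail padding (4B)
sizeof = 72, alignof = 8
— Packet2 —
0..2  ammo  (2B, 2-aligned)
2..4  -- padding (2B)
4..12  state  (8B, 4-aligned)
12..13  h  (1B, 1-aligned)
13..14  b  (1B, 1-aligned)
14..16  -- padding (2B)
16..20  z  (4B, 4-aligned)
20..24  f  (4B, 4-aligned)
24..26  g  (2B, 2-aligned)
26..28  -- padding (2B)
28..32  d  (4B, 4-aligned)
32..40  a  (8B, 8-aligned)
40..64  vx  (24B, 8-aligned)
sizeof = 64, alignof = 8
72 − 64 = 8

8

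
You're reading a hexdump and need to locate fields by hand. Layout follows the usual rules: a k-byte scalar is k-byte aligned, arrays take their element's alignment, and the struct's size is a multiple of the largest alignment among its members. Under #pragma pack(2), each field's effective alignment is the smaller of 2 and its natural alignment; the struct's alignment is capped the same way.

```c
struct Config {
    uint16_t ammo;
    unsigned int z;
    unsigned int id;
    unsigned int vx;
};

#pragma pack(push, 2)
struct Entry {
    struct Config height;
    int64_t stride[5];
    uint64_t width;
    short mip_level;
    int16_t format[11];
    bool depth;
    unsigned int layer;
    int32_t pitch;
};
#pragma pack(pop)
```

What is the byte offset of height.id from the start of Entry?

Config: @0: ammo [2B, align 2] → 2; +2 pad (align 4); @4: z [4B, align 4] → 8; @8: id [4B, align 4] → 12; @12: vx [4B, align 4] → 16; size 16, align 4
@0: height [16B, align 2] → 16
within Config: id at 8
0 + 8 = 8

8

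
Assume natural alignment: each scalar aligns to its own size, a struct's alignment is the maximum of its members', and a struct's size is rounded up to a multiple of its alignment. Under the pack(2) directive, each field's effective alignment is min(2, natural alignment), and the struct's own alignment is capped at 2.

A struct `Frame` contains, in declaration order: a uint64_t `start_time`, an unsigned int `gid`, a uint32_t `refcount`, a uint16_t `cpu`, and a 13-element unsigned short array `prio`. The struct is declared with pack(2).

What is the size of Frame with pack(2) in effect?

44

@0: start_time [8B, align 2] → 8
@8: gid [4B, align 2] → 12
@12: refcount [4B, align 2] → 16
@16: cpu [2B, align 2] → 18
@18: prio [26B, align 2] → 44
size 44, align 2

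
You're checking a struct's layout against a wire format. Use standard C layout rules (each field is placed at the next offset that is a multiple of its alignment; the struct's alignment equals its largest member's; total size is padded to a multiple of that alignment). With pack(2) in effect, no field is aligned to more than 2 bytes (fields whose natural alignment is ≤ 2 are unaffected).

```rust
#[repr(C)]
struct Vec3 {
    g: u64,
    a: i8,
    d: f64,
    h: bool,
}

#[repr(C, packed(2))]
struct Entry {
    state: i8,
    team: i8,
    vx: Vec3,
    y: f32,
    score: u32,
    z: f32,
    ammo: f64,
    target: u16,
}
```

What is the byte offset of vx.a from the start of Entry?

10

Vec3: g at 0 (size 8, align 8) → ends 8; a at 8 (size 1, align 1) → ends 9; pad 7 to align 8 for d; d at 16 (size 8, align 8) → ends 24; h at 24 (size 1, align 1) → ends 25; tail pad 7 to reach multiple of 8; total 32 bytes, alignment 8
state at 0 (size 1, align 1) → ends 1
team at 1 (size 1, align 1) → ends 2
vx at 2 (size 32, align 2) → ends 34
within Vec3: a at 8
2 + 8 = 10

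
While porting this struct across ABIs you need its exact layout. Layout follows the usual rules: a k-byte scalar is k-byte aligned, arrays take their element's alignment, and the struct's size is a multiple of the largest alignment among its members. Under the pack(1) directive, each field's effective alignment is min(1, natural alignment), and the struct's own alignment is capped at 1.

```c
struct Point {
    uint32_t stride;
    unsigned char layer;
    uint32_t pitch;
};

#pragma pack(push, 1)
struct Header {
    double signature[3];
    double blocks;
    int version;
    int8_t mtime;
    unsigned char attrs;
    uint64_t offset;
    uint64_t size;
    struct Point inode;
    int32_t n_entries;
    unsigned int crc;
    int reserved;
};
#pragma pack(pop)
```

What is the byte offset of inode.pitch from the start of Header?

Point: stride at 0 (size 4, align 4) → ends 4; layer at 4 (size 1, align 1) → ends 5; pad 3 to align 4 for pitch; pitch at 8 (size 4, align 4) → ends 12; total 12 bytes, alignment 4
signature at 0 (size 24, align 1) → ends 24
blocks at 24 (size 8, align 1) → ends 32
version at 32 (size 4, align 1) → ends 36
mtime at 36 (size 1, align 1) → ends 37
attrs at 37 (size 1, align 1) → ends 38
offset at 38 (size 8, align 1) → ends 46
size at 46 (size 8, align 1) → ends 54
inode at 54 (size 12, align 1) → ends 66
within Point: pitch at 8
54 + 8 = 62

62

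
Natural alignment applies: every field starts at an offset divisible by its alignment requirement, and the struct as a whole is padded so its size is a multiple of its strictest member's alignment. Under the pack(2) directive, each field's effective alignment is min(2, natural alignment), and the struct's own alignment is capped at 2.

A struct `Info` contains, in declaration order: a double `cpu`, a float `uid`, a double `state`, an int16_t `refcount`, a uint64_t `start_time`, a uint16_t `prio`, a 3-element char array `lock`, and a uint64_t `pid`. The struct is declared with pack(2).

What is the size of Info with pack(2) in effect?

@0: cpu [8B, align 2] → 8
@8: uid [4B, align 2] → 12
@12: state [8B, align 2] → 20
@20: refcount [2B, align 2] → 22
@22: start_time [8B, align 2] → 30
@30: prio [2B, align 2] → 32
@32: lock [3B, align 1] → 35
+1 pad (align 2)
@36: pid [8B, align 2] → 44
size 44, align 2

44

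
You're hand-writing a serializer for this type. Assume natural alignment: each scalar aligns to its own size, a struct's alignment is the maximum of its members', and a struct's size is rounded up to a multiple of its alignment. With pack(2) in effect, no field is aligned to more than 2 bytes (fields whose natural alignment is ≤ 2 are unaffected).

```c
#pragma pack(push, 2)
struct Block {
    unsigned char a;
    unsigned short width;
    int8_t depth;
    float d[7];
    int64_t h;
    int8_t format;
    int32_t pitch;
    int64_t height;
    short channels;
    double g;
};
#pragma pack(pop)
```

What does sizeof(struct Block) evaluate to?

0..1  a  (1B, 1-aligned)
1..2  -- padding (1B)
2..4  width  (2B, 2-aligned)
4..5  depth  (1B, 1-aligned)
5..6  -- padding (1B)
6..34  d  (28B, 2-aligned)
34..42  h  (8B, 2-aligned)
42..43  format  (1B, 1-aligned)
43..44  -- padding (1B)
44..48  pitch  (4B, 2-aligned)
48..56  height  (8B, 2-aligned)
56..58  channels  (2B, 2-aligned)
58..66  g  (8B, 2-aligned)
sizeof = 66, alignof = 2

66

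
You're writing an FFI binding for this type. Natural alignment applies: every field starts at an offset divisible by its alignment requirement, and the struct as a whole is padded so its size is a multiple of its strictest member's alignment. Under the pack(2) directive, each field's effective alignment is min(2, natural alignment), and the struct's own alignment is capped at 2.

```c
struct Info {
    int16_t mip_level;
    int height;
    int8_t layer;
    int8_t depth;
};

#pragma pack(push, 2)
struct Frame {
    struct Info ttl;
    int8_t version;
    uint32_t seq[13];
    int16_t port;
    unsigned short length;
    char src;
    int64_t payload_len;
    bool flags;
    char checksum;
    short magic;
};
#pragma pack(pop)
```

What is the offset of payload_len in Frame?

Info: 0..2  mip_level  (2B, 2-aligned); 2..4  -- padding (2B); 4..8  height  (4B, 4-aligned); 8..9  layer  (1B, 1-aligned); 9..10  depth  (1B, 1-aligned); 10..12  -- tail padding (2B); sizeof = 12, alignof = 4
0..12  ttl  (12B, 2-aligned)
12..13  version  (1B, 1-aligned)
13..14  -- padding (1B)
14..66  seq  (52B, 2-aligned)
66..68  port  (2B, 2-aligned)
68..70  length  (2B, 2-aligned)
70..71  src  (1B, 1-aligned)
71..72  -- padding (1B)
72..80  payload_len  (8B, 2-aligned)

72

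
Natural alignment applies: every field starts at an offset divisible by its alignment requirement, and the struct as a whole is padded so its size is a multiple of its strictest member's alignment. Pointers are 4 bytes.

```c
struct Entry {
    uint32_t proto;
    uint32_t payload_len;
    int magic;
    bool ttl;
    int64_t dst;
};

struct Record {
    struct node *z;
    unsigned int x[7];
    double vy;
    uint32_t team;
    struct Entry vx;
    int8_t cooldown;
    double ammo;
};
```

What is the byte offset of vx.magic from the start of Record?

Entry: 0..4  proto  (4B, 4-aligned); 4..8  payload_len  (4B, 4-aligned); 8..12  magic  (4B, 4-aligned); 12..13  ttl  (1B, 1-aligned); 13..16  -- padding (3B); 16..24  dst  (8B, 8-aligned); sizeof = 24, alignof = 8
0..4  z  (4B, 4-aligned)
4..32  x  (28B, 4-aligned)
32..40  vy  (8B, 8-aligned)
40..44  team  (4B, 4-aligned)
44..48  -- padding (4B)
48..72  vx  (24B, 8-aligned)
within Entry: magic at 8
48 + 8 = 56

56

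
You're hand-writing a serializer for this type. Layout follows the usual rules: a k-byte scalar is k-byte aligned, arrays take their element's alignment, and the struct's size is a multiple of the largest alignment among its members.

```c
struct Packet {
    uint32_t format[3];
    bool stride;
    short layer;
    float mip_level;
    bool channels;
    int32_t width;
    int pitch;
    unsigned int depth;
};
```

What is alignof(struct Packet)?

4

member alignments: format=4, stride=1, layer=2, mip_level=4, channels=1, width=4, pitch=4, depth=4
max = 4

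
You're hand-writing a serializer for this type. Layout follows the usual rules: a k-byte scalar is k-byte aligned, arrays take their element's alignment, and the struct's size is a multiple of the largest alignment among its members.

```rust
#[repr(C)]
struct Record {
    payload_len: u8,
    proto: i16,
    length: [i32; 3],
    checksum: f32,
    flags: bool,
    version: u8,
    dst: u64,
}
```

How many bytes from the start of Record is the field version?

0..1  payload_len  (1B, 1-aligned)
1..2  -- padding (1B)
2..4  proto  (2B, 2-aligned)
4..16  length  (12B, 4-aligned)
16..20  checksum  (4B, 4-aligned)
20..21  flags  (1B, 1-aligned)
21..22  version  (1B, 1-aligned)

21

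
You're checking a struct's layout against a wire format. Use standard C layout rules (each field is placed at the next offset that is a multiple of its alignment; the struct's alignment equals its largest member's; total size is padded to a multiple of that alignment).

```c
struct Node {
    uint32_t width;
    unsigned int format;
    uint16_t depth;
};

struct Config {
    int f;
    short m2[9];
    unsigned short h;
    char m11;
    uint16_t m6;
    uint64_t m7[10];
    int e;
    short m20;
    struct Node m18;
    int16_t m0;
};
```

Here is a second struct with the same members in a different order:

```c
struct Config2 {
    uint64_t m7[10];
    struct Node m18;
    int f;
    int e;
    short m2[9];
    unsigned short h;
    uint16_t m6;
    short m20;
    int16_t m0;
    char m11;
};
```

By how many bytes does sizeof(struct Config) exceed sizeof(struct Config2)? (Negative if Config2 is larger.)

Node: 0..4  width  (4B, 4-aligned); 4..8  format  (4B, 4-aligned); 8..10  depth  (2B, 2-aligned); 10..12  -- tail padding (2B); sizeof = 12, alignof = 4
0..4  f  (4B, 4-aligned)
4..22  m2  (18B, 2-aligned)
22..24  h  (2B, 2-aligned)
24..25  m11  (1B, 1-aligned)
25..26  -- padding (1B)
26..28  m6  (2B, 2-aligned)
28..32  -- padding (4B)
32..112  m7  (80B, 8-aligned)
112..116  e  (4B, 4-aligned)
116..118  m20  (2B, 2-aligned)
118..120  -- padding (2B)
120..132  m18  (12B, 4-aligned)
132..134  m0  (2B, 2-aligned)
134..136  -- tail padding (2B)
sizeof = 136, alignof = 8
— Config2 —
0..80  m7  (80B, 8-aligned)
80..92  m18  (12B, 4-aligned)
92..96  f  (4B, 4-aligned)
96..100  e  (4B, 4-aligned)
100..118  m2  (18B, 2-aligned)
118..120  h  (2B, 2-aligned)
120..122  m6  (2B, 2-aligned)
122..124  m20  (2B, 2-aligned)
124..126  m0  (2B, 2-aligned)
126..127  m11  (1B, 1-aligned)
127..128  -- tail padding (1B)
sizeof = 128, alignof = 8
136 − 128 = 8

8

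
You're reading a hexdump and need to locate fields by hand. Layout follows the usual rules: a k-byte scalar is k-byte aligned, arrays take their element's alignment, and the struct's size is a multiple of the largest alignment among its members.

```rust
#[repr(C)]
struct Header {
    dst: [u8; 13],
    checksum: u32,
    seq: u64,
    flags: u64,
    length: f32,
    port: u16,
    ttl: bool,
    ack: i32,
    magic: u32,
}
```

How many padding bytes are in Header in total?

0..13  dst  (13B, 1-aligned)
13..16  -- padding (3B)
16..20  checksum  (4B, 4-aligned)
20..24  -- padding (4B)
24..32  seq  (8B, 8-aligned)
32..40  flags  (8B, 8-aligned)
40..44  length  (4B, 4-aligned)
44..46  port  (2B, 2-aligned)
46..47  ttl  (1B, 1-aligned)
47..48  -- padding (1B)
48..52  ack  (4B, 4-aligned)
52..56  magic  (4B, 4-aligned)
sizeof = 56, alignof = 8
data bytes 48, size 56 → padding 8

8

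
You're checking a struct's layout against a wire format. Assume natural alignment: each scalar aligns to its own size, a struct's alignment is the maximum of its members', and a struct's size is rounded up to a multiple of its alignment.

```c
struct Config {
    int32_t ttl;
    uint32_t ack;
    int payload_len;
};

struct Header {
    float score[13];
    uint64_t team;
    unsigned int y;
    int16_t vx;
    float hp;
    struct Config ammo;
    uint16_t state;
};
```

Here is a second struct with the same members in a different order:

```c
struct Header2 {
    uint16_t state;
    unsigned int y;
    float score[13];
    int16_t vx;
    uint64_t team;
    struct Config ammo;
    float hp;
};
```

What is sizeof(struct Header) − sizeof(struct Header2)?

Config: ttl at 0 (size 4, align 4) → ends 4; ack at 4 (size 4, align 4) → ends 8; payload_len at 8 (size 4, align 4) → ends 12; total 12 bytes, alignment 4
score at 0 (size 52, align 4) → ends 52
pad 4 to align 8 for team
team at 56 (size 8, align 8) → ends 64
y at 64 (size 4, align 4) → ends 68
vx at 68 (size 2, align 2) → ends 70
pad 2 to align 4 for hp
hp at 72 (size 4, align 4) → ends 76
ammo at 76 (size 12, align 4) → ends 88
state at 88 (size 2, align 2) → ends 90
tail pad 6 to reach multiple of 8
total 96 bytes, alignment 8
— Header2 —
state at 0 (size 2, align 2) → ends 2
pad 2 to align 4 for y
y at 4 (size 4, align 4) → ends 8
score at 8 (size 52, align 4) → ends 60
vx at 60 (size 2, align 2) → ends 62
pad 2 to align 8 for team
team at 64 (size 8, align 8) → ends 72
ammo at 72 (size 12, align 4) → ends 84
hp at 84 (size 4, align 4) → ends 88
total 88 bytes, alignment 8
96 − 88 = 8

8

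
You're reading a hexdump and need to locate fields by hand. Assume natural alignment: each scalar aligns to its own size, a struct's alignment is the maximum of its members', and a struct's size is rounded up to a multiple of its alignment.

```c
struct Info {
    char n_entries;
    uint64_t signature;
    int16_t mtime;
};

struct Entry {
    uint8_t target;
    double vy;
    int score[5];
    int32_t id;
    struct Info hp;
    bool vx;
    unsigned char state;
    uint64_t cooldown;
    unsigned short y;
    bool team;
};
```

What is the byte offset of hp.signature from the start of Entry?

Info: @0: n_entries [1B, align 1] → 1; +7 pad (align 8); @8: signature [8B, align 8] → 16; @16: mtime [2B, align 2] → 18; +6 tail pad (align 8); size 24, align 8
@0: target [1B, align 1] → 1
+7 pad (align 8)
@8: vy [8B, align 8] → 16
@16: score [20B, align 4] → 36
@36: id [4B, align 4] → 40
@40: hp [24B, align 8] → 64
within Info: signature at 8
40 + 8 = 48

48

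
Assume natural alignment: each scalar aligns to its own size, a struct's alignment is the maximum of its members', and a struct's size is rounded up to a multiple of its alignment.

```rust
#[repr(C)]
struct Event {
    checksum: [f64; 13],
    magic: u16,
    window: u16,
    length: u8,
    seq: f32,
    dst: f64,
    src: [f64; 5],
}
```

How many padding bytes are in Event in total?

@0: checksum [104B, align 8] → 104
@104: magic [2B, align 2] → 106
@106: window [2B, align 2] → 108
@108: length [1B, align 1] → 109
+3 pad (align 4)
@112: seq [4B, align 4] → 116
+4 pad (align 8)
@120: dst [8B, align 8] → 128
@128: src [40B, align 8] → 168
size 168, align 8
data bytes 161, size 168 → padding 7

7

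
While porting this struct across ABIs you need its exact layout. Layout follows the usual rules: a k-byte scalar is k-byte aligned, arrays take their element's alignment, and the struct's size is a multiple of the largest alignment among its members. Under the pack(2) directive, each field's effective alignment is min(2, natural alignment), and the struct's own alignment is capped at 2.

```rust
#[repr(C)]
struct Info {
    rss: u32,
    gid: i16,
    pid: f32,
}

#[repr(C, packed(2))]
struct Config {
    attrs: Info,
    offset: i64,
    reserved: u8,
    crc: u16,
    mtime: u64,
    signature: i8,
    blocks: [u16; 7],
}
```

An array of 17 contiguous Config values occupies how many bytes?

Info: rss at 0 (size 4, align 4) → ends 4; gid at 4 (size 2, align 2) → ends 6; pad 2 to align 4 for pid; pid at 8 (size 4, align 4) → ends 12; total 12 bytes, alignment 4
attrs at 0 (size 12, align 2) → ends 12
offset at 12 (size 8, align 2) → ends 20
reserved at 20 (size 1, align 1) → ends 21
pad 1 to align 2 for crc
crc at 22 (size 2, align 2) → ends 24
mtime at 24 (size 8, align 2) → ends 32
signature at 32 (size 1, align 1) → ends 33
pad 1 to align 2 for blocks
blocks at 34 (size 14, align 2) → ends 48
total 48 bytes, alignment 2
array of 17: 17 × 48 = 816

816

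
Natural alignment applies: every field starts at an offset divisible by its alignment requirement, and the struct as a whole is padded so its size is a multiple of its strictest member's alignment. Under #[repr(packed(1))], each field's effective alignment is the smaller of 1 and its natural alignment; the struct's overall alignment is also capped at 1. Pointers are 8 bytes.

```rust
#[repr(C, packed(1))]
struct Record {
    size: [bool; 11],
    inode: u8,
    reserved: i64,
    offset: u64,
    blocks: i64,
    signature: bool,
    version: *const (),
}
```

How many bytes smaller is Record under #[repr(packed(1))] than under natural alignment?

11

natural layout:
  @0: size [11B, align 1] → 11
  @11: inode [1B, align 1] → 12
  +4 pad (align 8)
  @16: reserved [8B, align 8] → 24
  @24: offset [8B, align 8] → 32
  @32: blocks [8B, align 8] → 40
  @40: signature [1B, align 1] → 41
  +7 pad (align 8)
  @48: version [8B, align 8] → 56
  size 56, align 8
packed(1) layout:
  @0: size [11B, align 1] → 11
  @11: inode [1B, align 1] → 12
  @12: reserved [8B, align 1] → 20
  @20: offset [8B, align 1] → 28
  @28: blocks [8B, align 1] → 36
  @36: signature [1B, align 1] → 37
  @37: version [8B, align 1] → 45
  size 45, align 1
56 − 45 = 11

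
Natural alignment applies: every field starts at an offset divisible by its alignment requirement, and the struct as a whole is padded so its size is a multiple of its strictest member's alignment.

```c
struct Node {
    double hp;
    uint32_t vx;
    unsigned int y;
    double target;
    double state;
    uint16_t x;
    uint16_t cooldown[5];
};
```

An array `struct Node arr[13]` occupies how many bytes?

@0: hp [8B, align 8] → 8
@8: vx [4B, align 4] → 12
@12: y [4B, align 4] → 16
@16: target [8B, align 8] → 24
@24: state [8B, align 8] → 32
@32: x [2B, align 2] → 34
@34: cooldown [10B, align 2] → 44
+4 tail pad (align 8)
size 48, align 8
array of 13: 13 × 48 = 624

624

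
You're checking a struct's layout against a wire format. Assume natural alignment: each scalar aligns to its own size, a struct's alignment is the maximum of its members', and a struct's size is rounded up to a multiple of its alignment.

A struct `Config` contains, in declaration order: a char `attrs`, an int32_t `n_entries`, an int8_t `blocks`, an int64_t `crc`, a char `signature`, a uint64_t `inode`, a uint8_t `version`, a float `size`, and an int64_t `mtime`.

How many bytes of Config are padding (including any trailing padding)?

20

attrs at 0 (size 1, align 1) → ends 1
pad 3 to align 4 for n_entries
n_entries at 4 (size 4, align 4) → ends 8
blocks at 8 (size 1, align 1) → ends 9
pad 7 to align 8 for crc
crc at 16 (size 8, align 8) → ends 24
signature at 24 (size 1, align 1) → ends 25
pad 7 to align 8 for inode
inode at 32 (size 8, align 8) → ends 40
version at 40 (size 1, align 1) → ends 41
pad 3 to align 4 for size
size at 44 (size 4, align 4) → ends 48
mtime at 48 (size 8, align 8) → ends 56
total 56 bytes, alignment 8
data bytes 36, size 56 → padding 20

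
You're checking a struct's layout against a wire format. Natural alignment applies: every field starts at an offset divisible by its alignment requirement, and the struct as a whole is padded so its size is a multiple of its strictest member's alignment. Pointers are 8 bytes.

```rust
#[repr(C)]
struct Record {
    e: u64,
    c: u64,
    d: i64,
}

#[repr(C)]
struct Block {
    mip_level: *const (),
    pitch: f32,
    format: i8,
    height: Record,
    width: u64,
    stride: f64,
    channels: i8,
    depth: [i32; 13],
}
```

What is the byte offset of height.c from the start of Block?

24

Record: e at 0 (size 8, align 8) → ends 8; c at 8 (size 8, align 8) → ends 16; d at 16 (size 8, align 8) → ends 24; total 24 bytes, alignment 8
mip_level at 0 (size 8, align 8) → ends 8
pitch at 8 (size 4, align 4) → ends 12
format at 12 (size 1, align 1) → ends 13
pad 3 to align 8 for height
height at 16 (size 24, align 8) → ends 40
within Record: c at 8
16 + 8 = 24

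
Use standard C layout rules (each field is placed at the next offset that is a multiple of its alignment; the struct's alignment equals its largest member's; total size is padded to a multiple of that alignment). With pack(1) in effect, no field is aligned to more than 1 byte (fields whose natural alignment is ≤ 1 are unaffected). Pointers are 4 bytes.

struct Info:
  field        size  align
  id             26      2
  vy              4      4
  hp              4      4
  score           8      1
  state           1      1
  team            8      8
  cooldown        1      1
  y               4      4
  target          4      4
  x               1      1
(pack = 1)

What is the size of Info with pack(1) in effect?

0..26  id  (26B, 1-aligned)
26..30  vy  (4B, 1-aligned)
30..34  hp  (4B, 1-aligned)
34..42  score  (8B, 1-aligned)
42..43  state  (1B, 1-aligned)
43..51  team  (8B, 1-aligned)
51..52  cooldown  (1B, 1-aligned)
52..56  y  (4B, 1-aligned)
56..60  target  (4B, 1-aligned)
60..61  x  (1B, 1-aligned)
sizeof = 61, alignof = 1

61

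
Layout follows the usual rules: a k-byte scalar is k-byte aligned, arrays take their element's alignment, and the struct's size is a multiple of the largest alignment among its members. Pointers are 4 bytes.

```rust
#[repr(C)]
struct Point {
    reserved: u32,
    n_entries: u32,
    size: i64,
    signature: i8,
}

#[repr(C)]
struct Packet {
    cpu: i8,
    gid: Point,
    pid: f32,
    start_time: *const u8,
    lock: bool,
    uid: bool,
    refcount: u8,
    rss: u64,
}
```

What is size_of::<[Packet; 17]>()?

Point: @0: reserved [4B, align 4] → 4; @4: n_entries [4B, align 4] → 8; @8: size [8B, align 8] → 16; @16: signature [1B, align 1] → 17; +7 tail pad (align 8); size 24, align 8
@0: cpu [1B, align 1] → 1
+7 pad (align 8)
@8: gid [24B, align 8] → 32
@32: pid [4B, align 4] → 36
@36: start_time [4B, align 4] → 40
@40: lock [1B, align 1] → 41
@41: uid [1B, align 1] → 42
@42: refcount [1B, align 1] → 43
+5 pad (align 8)
@48: rss [8B, align 8] → 56
size 56, align 8
array of 17: 17 × 56 = 952

952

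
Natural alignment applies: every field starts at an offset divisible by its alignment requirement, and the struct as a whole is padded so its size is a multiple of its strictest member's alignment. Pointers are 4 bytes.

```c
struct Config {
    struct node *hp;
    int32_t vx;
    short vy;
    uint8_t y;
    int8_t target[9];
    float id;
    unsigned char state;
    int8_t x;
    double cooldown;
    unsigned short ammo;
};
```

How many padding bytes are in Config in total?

12

0..4  hp  (4B, 4-aligned)
4..8  vx  (4B, 4-aligned)
8..10  vy  (2B, 2-aligned)
10..11  y  (1B, 1-aligned)
11..20  target  (9B, 1-aligned)
20..24  id  (4B, 4-aligned)
24..25  state  (1B, 1-aligned)
25..26  x  (1B, 1-aligned)
26..32  -- padding (6B)
32..40  cooldown  (8B, 8-aligned)
40..42  ammo  (2B, 2-aligned)
42..48  -- tail padding (6B)
sizeof = 48, alignof = 8
data bytes 36, size 48 → padding 12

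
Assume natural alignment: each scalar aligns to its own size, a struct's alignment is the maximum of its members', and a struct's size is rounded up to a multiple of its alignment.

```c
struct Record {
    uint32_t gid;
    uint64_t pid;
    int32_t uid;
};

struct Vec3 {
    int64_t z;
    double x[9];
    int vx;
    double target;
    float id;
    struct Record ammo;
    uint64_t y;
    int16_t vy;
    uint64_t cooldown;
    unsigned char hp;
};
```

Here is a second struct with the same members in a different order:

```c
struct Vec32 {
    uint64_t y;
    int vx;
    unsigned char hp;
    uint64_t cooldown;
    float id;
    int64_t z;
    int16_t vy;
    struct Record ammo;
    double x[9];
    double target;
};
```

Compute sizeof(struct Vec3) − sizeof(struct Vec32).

Record: 0..4  gid  (4B, 4-aligned); 4..8  -- padding (4B); 8..16  pid  (8B, 8-aligned); 16..20  uid  (4B, 4-aligned); 20..24  -- tail padding (4B); sizeof = 24, alignof = 8
0..8  z  (8B, 8-aligned)
8..80  x  (72B, 8-aligned)
80..84  vx  (4B, 4-aligned)
84..88  -- padding (4B)
88..96  target  (8B, 8-aligned)
96..100  id  (4B, 4-aligned)
100..104  -- padding (4B)
104..128  ammo  (24B, 8-aligned)
128..136  y  (8B, 8-aligned)
136..138  vy  (2B, 2-aligned)
138..144  -- padding (6B)
144..152  cooldown  (8B, 8-aligned)
152..153  hp  (1B, 1-aligned)
153..160  -- tail padding (7B)
sizeof = 160, alignof = 8
— Vec32 —
0..8  y  (8B, 8-aligned)
8..12  vx  (4B, 4-aligned)
12..13  hp  (1B, 1-aligned)
13..16  -- padding (3B)
16..24  cooldown  (8B, 8-aligned)
24..28  id  (4B, 4-aligned)
28..32  -- padding (4B)
32..40  z  (8B, 8-aligned)
40..42  vy  (2B, 2-aligned)
42..48  -- padding (6B)
48..72  ammo  (24B, 8-aligned)
72..144  x  (72B, 8-aligned)
144..152  target  (8B, 8-aligned)
sizeof = 152, alignof = 8
160 − 152 = 8

8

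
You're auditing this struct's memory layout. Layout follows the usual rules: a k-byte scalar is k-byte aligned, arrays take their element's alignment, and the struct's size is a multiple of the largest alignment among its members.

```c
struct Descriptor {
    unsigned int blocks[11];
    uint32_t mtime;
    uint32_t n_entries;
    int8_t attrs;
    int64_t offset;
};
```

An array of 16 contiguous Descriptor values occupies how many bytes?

1024

@0: blocks [44B, align 4] → 44
@44: mtime [4B, align 4] → 48
@48: n_entries [4B, align 4] → 52
@52: attrs [1B, align 1] → 53
+3 pad (align 8)
@56: offset [8B, align 8] → 64
size 64, align 8
array of 16: 16 × 64 = 1024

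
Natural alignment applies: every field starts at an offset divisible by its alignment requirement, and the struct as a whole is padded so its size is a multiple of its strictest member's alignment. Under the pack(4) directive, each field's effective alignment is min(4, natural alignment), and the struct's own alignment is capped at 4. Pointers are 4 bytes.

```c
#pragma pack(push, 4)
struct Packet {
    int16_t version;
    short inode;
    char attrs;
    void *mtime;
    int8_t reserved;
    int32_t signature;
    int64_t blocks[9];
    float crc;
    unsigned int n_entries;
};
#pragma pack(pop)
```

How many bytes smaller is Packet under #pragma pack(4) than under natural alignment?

natural layout:
  @0: version [2B, align 2] → 2
  @2: inode [2B, align 2] → 4
  @4: attrs [1B, align 1] → 5
  +3 pad (align 4)
  @8: mtime [4B, align 4] → 12
  @12: reserved [1B, align 1] → 13
  +3 pad (align 4)
  @16: signature [4B, align 4] → 20
  +4 pad (align 8)
  @24: blocks [72B, align 8] → 96
  @96: crc [4B, align 4] → 100
  @100: n_entries [4B, align 4] → 104
  size 104, align 8
packed(4) layout:
  @0: version [2B, align 2] → 2
  @2: inode [2B, align 2] → 4
  @4: attrs [1B, align 1] → 5
  +3 pad (align 4)
  @8: mtime [4B, align 4] → 12
  @12: reserved [1B, align 1] → 13
  +3 pad (align 4)
  @16: signature [4B, align 4] → 20
  @20: blocks [72B, align 4] → 92
  @92: crc [4B, align 4] → 96
  @96: n_entries [4B, align 4] → 100
  size 100, align 4
104 − 100 = 4

4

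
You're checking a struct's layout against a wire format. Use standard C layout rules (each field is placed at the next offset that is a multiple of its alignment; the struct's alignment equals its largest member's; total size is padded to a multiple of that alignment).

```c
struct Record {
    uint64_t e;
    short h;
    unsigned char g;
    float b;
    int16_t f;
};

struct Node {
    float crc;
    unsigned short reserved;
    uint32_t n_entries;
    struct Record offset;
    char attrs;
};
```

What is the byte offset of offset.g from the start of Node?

26

Record: 0..8  e  (8B, 8-aligned); 8..10  h  (2B, 2-aligned); 10..11  g  (1B, 1-aligned); 11..12  -- padding (1B); 12..16  b  (4B, 4-aligned); 16..18  f  (2B, 2-aligned); 18..24  -- tail padding (6B); sizeof = 24, alignof = 8
0..4  crc  (4B, 4-aligned)
4..6  reserved  (2B, 2-aligned)
6..8  -- padding (2B)
8..12  n_entries  (4B, 4-aligned)
12..16  -- padding (4B)
16..40  offset  (24B, 8-aligned)
within Record: g at 10
16 + 10 = 26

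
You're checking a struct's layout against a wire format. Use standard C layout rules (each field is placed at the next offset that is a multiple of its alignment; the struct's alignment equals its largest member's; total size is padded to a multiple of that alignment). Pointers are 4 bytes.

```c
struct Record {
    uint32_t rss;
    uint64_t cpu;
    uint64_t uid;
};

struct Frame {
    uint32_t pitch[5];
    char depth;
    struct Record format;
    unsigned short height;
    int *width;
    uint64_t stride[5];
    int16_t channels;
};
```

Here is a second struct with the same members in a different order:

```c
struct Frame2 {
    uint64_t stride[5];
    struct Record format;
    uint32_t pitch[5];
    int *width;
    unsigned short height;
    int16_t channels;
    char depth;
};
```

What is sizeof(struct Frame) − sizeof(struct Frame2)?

Record: @0: rss [4B, align 4] → 4; +4 pad (align 8); @8: cpu [8B, align 8] → 16; @16: uid [8B, align 8] → 24; size 24, align 8
@0: pitch [20B, align 4] → 20
@20: depth [1B, align 1] → 21
+3 pad (align 8)
@24: format [24B, align 8] → 48
@48: height [2B, align 2] → 50
+2 pad (align 4)
@52: width [4B, align 4] → 56
@56: stride [40B, align 8] → 96
@96: channels [2B, align 2] → 98
+6 tail pad (align 8)
size 104, align 8
— Frame2 —
@0: stride [40B, align 8] → 40
@40: format [24B, align 8] → 64
@64: pitch [20B, align 4] → 84
@84: width [4B, align 4] → 88
@88: height [2B, align 2] → 90
@90: channels [2B, align 2] → 92
@92: depth [1B, align 1] → 93
+3 tail pad (align 8)
size 96, align 8
104 − 96 = 8

8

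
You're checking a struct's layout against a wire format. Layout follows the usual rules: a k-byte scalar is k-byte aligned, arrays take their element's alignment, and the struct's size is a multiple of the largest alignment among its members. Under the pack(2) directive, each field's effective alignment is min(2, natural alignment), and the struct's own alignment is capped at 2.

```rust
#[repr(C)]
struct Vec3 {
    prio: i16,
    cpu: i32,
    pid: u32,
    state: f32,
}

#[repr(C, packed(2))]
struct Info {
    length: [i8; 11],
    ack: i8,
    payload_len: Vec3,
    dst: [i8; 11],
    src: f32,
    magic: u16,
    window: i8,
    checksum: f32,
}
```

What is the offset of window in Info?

46

Vec3: prio at 0 (size 2, align 2) → ends 2; pad 2 to align 4 for cpu; cpu at 4 (size 4, align 4) → ends 8; pid at 8 (size 4, align 4) → ends 12; state at 12 (size 4, align 4) → ends 16; total 16 bytes, alignment 4
length at 0 (size 11, align 1) → ends 11
ack at 11 (size 1, align 1) → ends 12
payload_len at 12 (size 16, align 2) → ends 28
dst at 28 (size 11, align 1) → ends 39
pad 1 to align 2 for src
src at 40 (size 4, align 2) → ends 44
magic at 44 (size 2, align 2) → ends 46
window at 46 (size 1, align 1) → ends 47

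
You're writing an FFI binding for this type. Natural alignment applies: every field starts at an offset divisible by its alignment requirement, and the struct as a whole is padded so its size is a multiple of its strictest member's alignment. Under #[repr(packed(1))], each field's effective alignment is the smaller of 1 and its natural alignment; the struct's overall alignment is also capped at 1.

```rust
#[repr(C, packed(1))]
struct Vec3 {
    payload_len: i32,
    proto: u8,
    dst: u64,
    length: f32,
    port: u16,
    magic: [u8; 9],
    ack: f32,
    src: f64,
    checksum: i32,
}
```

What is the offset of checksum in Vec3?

@0: payload_len [4B, align 1] → 4
@4: proto [1B, align 1] → 5
@5: dst [8B, align 1] → 13
@13: length [4B, align 1] → 17
@17: port [2B, align 1] → 19
@19: magic [9B, align 1] → 28
@28: ack [4B, align 1] → 32
@32: src [8B, align 1] → 40
@40: checksum [4B, align 1] → 44

40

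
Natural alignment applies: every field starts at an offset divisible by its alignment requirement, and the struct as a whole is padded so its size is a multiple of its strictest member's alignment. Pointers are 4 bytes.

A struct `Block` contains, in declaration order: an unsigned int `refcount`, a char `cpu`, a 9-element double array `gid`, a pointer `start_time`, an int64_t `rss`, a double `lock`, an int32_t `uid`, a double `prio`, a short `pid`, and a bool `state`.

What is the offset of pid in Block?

0..4  refcount  (4B, 4-aligned)
4..5  cpu  (1B, 1-aligned)
5..8  -- padding (3B)
8..80  gid  (72B, 8-aligned)
80..84  start_time  (4B, 4-aligned)
84..88  -- padding (4B)
88..96  rss  (8B, 8-aligned)
96..104  lock  (8B, 8-aligned)
104..108  uid  (4B, 4-aligned)
108..112  -- padding (4B)
112..120  prio  (8B, 8-aligned)
120..122  pid  (2B, 2-aligned)

120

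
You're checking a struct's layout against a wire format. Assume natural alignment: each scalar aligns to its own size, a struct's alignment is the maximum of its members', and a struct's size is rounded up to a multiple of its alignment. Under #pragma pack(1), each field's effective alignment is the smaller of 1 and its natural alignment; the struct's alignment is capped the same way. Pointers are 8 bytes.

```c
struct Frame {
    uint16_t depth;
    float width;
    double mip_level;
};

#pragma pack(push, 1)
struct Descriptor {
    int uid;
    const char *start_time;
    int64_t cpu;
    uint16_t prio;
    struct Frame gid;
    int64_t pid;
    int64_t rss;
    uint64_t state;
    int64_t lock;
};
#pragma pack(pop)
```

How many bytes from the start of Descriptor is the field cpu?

Frame: 0..2  depth  (2B, 2-aligned); 2..4  -- padding (2B); 4..8  width  (4B, 4-aligned); 8..16  mip_level  (8B, 8-aligned); sizeof = 16, alignof = 8
0..4  uid  (4B, 1-aligned)
4..12  start_time  (8B, 1-aligned)
12..20  cpu  (8B, 1-aligned)

12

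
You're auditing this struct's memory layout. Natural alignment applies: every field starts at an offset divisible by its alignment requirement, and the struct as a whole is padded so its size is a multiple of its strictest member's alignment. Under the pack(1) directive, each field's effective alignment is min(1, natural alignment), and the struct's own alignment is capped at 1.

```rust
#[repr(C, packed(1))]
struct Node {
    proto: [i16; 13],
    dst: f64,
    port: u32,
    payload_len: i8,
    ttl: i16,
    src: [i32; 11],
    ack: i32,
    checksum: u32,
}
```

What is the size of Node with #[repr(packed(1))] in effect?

93

proto at 0 (size 26, align 1) → ends 26
dst at 26 (size 8, align 1) → ends 34
port at 34 (size 4, align 1) → ends 38
payload_len at 38 (size 1, align 1) → ends 39
ttl at 39 (size 2, align 1) → ends 41
src at 41 (size 44, align 1) → ends 85
ack at 85 (size 4, align 1) → ends 89
checksum at 89 (size 4, align 1) → ends 93
total 93 bytes, alignment 1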